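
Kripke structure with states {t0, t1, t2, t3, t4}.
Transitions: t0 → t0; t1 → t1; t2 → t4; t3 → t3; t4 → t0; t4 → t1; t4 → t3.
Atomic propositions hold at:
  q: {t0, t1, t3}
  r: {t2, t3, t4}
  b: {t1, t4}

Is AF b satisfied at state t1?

Yes

AF b: least fixpoint, start Z0 = {t1, t4}, add states with every successor in Z. Z1 = {t1, t2, t4}; fixed.
Sat(AF b) = {t1, t2, t4}
t1 ∈ Sat(AF b) = {t1, t2, t4}, so the formula holds at t1.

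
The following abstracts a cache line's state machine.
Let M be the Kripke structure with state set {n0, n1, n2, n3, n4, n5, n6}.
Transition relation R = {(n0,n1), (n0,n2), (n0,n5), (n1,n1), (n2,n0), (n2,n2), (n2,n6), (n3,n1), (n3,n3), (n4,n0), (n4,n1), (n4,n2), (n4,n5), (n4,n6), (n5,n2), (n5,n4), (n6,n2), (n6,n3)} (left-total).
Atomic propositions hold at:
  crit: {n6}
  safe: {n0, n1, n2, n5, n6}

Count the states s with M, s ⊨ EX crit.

Sat(EX crit) = {s : some successor in {n6}} = {n2, n4}
|Sat(EX crit)| = |{n2, n4}| = 2.

2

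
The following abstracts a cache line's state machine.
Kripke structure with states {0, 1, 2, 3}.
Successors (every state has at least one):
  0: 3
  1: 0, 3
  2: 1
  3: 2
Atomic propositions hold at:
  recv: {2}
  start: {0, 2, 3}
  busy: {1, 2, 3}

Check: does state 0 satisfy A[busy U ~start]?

No

Sat(~start) = {1}
A[busy U ~start]: least fixpoint, start Z0 = Sat(~start) = {1}, add states in Sat(busy) with every successor in Z. Z1 = {1, 2}; Z2 = {1, 2, 3}; fixed.
Sat(A[busy U ~start]) = {1, 2, 3}
0 ∉ Sat(A[busy U ~start]) = {1, 2, 3}, so the formula does not hold at 0.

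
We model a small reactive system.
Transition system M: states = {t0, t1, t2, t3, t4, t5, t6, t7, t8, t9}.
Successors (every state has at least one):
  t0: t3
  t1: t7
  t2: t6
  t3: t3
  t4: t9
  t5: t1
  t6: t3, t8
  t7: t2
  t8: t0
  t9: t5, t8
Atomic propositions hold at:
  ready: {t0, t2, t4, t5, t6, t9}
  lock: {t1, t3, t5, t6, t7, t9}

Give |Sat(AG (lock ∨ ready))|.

Sat(lock ∨ ready) = {t0, t1, t2, t3, t4, t5, t6, t7, t9}
AG (lock ∨ ready): greatest fixpoint, start Z0 = {t0, t1, t2, t3, t4, t5, t6, t7, t9}, keep only states in Sat with every successor in Z. Z1 = {t0, t1, t2, t3, t4, t5, t7}; Z2 = {t0, t1, t3, t5, t7}; Z3 = {t0, t1, t3, t5}; Z4 = {t0, t3, t5}; Z5 = {t0, t3}; fixed.
Sat(AG (lock ∨ ready)) = {t0, t3}
|Sat(AG (lock ∨ ready))| = |{t0, t3}| = 2.

2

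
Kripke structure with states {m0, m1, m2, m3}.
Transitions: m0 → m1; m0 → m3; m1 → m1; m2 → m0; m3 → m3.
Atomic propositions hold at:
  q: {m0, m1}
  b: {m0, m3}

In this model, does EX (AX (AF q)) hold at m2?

No

AF q: least fixpoint, start Z0 = {m0, m1}, add states with every successor in Z. Z1 = {m0, m1, m2}; fixed.
Sat(AF q) = {m0, m1, m2}
Sat(AX (AF q)) = {s : every successor in {m0, m1, m2}} = {m1, m2}
Sat(EX (AX (AF q))) = {s : some successor in {m1, m2}} = {m0, m1}
m2 ∉ Sat(EX (AX (AF q))) = {m0, m1}, so the formula does not hold at m2.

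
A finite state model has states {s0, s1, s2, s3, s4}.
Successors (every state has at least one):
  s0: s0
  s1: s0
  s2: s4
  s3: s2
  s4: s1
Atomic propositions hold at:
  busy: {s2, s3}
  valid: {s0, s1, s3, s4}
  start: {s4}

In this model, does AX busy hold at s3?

Sat(AX busy) = {s : every successor in {s2, s3}} = {s3}
s3 ∈ Sat(AX busy) = {s3}, so the formula holds at s3.

Yes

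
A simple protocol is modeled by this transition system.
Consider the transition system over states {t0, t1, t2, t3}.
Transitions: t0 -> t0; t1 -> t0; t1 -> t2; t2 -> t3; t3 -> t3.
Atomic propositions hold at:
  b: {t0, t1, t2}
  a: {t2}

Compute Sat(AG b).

AG b: greatest fixpoint, start Z0 = {t0, t1, t2}, keep only states in Sat with every successor in Z. Z1 = {t0, t1}; Z2 = {t0}; fixed.
Sat(AG b) = {t0}

{t0}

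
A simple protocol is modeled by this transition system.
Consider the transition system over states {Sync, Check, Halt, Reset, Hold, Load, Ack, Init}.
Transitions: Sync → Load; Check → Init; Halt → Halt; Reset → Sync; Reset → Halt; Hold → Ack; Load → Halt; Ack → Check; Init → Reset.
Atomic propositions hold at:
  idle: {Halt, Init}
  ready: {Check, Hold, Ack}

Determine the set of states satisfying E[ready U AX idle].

Sat(AX idle) = {s : every successor in {Halt, Init}} = {Check, Halt, Load}
E[ready U AX idle]: least fixpoint, start Z0 = Sat(AX idle) = {Check, Halt, Load}, add states in Sat(ready) with some successor in Z. Z1 = {Check, Halt, Load, Ack}; Z2 = {Check, Halt, Hold, Load, Ack}; fixed.
Sat(E[ready U AX idle]) = {Check, Halt, Hold, Load, Ack}

{Check, Halt, Hold, Load, Ack}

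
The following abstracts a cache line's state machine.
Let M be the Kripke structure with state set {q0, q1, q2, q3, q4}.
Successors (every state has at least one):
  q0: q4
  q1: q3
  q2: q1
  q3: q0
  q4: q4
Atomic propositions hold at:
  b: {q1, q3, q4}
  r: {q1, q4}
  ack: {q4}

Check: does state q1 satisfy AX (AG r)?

AG r: greatest fixpoint, start Z0 = {q1, q4}, keep only states in Sat with every successor in Z. Z1 = {q4}; fixed.
Sat(AG r) = {q4}
Sat(AX (AG r)) = {s : every successor in {q4}} = {q0, q4}
q1 ∉ Sat(AX (AG r)) = {q0, q4}, so the formula does not hold at q1.

No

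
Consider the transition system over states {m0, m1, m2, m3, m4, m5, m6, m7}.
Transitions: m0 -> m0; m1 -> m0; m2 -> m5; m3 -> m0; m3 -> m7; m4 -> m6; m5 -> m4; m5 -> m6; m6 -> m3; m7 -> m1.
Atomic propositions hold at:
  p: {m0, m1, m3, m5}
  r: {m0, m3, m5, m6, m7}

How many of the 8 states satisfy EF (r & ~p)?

6

Sat(~p) = {m2, m4, m6, m7}
Sat(r & ~p) = {m6, m7}
EF (r & ~p): least fixpoint, start Z0 = {m6, m7}, add states with some successor in Z. Z1 = {m3, m4, m5, m6, m7}; Z2 = {m2, m3, m4, m5, m6, m7}; fixed.
Sat(EF (r & ~p)) = {m2, m3, m4, m5, m6, m7}
|Sat(EF (r & ~p))| = |{m2, m3, m4, m5, m6, m7}| = 6.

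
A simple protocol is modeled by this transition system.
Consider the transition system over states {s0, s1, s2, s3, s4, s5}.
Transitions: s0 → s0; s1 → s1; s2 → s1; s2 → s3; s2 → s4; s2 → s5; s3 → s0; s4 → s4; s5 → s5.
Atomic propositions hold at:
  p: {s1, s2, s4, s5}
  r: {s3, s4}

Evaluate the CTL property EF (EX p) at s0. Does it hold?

No

Sat(EX p) = {s : some successor in {s1, s2, s4, s5}} = {s1, s2, s4, s5}
EF (EX p): least fixpoint, start Z0 = {s1, s2, s4, s5}, add states with some successor in Z. Already a fixed point.
Sat(EF (EX p)) = {s1, s2, s4, s5}
s0 ∉ Sat(EF (EX p)) = {s1, s2, s4, s5}, so the formula does not hold at s0.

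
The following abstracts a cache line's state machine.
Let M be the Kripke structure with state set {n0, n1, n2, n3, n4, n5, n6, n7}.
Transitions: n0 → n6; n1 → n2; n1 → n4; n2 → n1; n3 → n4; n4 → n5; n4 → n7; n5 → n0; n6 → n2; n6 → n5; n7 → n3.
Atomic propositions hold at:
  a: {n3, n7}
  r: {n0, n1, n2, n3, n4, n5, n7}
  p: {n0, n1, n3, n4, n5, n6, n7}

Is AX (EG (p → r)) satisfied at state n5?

Sat(p → r) = {n0, n1, n2, n3, n4, n5, n7}
EG (p → r): greatest fixpoint, start Z0 = {n0, n1, n2, n3, n4, n5, n7}, keep only states in Sat with some successor in Z. Z1 = {n1, n2, n3, n4, n5, n7}; Z2 = {n1, n2, n3, n4, n7}; fixed.
Sat(EG (p → r)) = {n1, n2, n3, n4, n7}
Sat(AX (EG (p → r))) = {s : every successor in {n1, n2, n3, n4, n7}} = {n1, n2, n3, n7}
n5 ∉ Sat(AX (EG (p → r))) = {n1, n2, n3, n7}, so the formula does not hold at n5.

No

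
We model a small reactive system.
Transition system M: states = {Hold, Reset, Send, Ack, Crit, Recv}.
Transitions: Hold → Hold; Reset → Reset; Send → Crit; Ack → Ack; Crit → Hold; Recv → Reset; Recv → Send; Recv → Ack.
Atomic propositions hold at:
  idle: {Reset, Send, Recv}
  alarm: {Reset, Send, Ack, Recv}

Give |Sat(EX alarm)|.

Sat(EX alarm) = {s : some successor in {Reset, Send, Ack, Recv}} = {Reset, Ack, Recv}
|Sat(EX alarm)| = |{Reset, Ack, Recv}| = 3.

3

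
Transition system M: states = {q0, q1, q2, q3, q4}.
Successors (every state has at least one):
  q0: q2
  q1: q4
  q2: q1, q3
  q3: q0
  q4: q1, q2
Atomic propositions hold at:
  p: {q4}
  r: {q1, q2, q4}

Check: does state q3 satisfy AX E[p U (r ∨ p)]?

Sat(r ∨ p) = {q1, q2, q4}
E[p U (r ∨ p)]: least fixpoint, start Z0 = Sat((r ∨ p)) = {q1, q2, q4}, add states in Sat(p) with some successor in Z. Already a fixed point.
Sat(E[p U (r ∨ p)]) = {q1, q2, q4}
Sat(AX E[p U (r ∨ p)]) = {s : every successor in {q1, q2, q4}} = {q0, q1, q4}
q3 ∉ Sat(AX E[p U (r ∨ p)]) = {q0, q1, q4}, so the formula does not hold at q3.

No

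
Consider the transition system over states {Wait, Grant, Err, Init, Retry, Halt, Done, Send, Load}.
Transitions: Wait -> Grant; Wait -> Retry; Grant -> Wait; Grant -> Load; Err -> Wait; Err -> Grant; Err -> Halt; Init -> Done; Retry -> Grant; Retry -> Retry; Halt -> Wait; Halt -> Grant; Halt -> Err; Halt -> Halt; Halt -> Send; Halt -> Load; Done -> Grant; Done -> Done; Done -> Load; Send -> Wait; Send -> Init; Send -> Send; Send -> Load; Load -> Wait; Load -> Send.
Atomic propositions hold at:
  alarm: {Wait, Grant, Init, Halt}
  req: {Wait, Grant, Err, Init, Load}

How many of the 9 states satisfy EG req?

4

EG req: greatest fixpoint, start Z0 = {Wait, Grant, Err, Init, Load}, keep only states in Sat with some successor in Z. Z1 = {Wait, Grant, Err, Load}; fixed.
Sat(EG req) = {Wait, Grant, Err, Load}
|Sat(EG req)| = |{Wait, Grant, Err, Load}| = 4.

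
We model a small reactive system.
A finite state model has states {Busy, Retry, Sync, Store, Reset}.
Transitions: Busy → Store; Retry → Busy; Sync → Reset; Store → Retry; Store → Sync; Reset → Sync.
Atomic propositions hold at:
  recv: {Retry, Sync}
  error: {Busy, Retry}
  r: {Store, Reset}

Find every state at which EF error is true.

EF error: least fixpoint, start Z0 = {Busy, Retry}, add states with some successor in Z. Z1 = {Busy, Retry, Store}; fixed.
Sat(EF error) = {Busy, Retry, Store}

{Busy, Retry, Store}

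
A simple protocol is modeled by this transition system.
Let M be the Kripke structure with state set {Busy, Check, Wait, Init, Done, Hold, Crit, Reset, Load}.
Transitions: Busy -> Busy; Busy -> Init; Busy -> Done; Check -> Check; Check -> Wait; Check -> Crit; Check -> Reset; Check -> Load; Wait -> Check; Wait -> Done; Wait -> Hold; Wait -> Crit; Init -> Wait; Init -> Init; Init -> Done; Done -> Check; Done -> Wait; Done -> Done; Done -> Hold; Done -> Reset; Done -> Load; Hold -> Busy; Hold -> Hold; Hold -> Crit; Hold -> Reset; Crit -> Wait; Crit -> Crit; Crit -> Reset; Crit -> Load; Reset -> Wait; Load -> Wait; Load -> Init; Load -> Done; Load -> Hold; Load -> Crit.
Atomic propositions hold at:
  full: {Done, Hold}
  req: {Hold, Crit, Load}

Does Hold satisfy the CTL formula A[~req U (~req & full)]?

Sat(~req) = {Busy, Check, Wait, Init, Done, Reset}
Sat(~req & full) = {Done}
A[~req U (~req & full)]: least fixpoint, start Z0 = Sat((~req & full)) = {Done}, add states in Sat(~req) with every successor in Z. Already a fixed point.
Sat(A[~req U (~req & full)]) = {Done}
Hold ∉ Sat(A[~req U (~req & full)]) = {Done}, so the formula does not hold at Hold.

No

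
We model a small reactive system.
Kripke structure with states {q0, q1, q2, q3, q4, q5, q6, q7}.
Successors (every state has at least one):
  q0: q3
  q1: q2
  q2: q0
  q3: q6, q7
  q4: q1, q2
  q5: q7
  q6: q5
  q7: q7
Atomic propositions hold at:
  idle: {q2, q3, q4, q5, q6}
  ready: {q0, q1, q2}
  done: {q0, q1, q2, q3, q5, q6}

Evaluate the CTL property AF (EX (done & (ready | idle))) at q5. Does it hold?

Sat(ready | idle) = {q0, q1, q2, q3, q4, q5, q6}
Sat(done & (ready | idle)) = {q0, q1, q2, q3, q5, q6}
Sat(EX (done & (ready | idle))) = {s : some successor in {q0, q1, q2, q3, q5, q6}} = {q0, q1, q2, q3, q4, q6}
AF (EX (done & (ready | idle))): least fixpoint, start Z0 = {q0, q1, q2, q3, q4, q6}, add states with every successor in Z. Already a fixed point.
Sat(AF (EX (done & (ready | idle)))) = {q0, q1, q2, q3, q4, q6}
q5 ∉ Sat(AF (EX (done & (ready | idle)))) = {q0, q1, q2, q3, q4, q6}, so the formula does not hold at q5.

No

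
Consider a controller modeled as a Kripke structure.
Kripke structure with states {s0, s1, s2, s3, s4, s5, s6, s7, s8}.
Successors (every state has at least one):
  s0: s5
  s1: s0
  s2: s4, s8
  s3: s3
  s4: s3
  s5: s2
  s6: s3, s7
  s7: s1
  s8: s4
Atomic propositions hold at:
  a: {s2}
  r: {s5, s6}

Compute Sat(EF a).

EF a: least fixpoint, start Z0 = {s2}, add states with some successor in Z. Z1 = {s2, s5}; Z2 = {s0, s2, s5}; Z3 = {s0, s1, s2, s5}; Z4 = {s0, s1, s2, s5, s7}; Z5 = {s0, s1, s2, s5, s6, s7}; fixed.
Sat(EF a) = {s0, s1, s2, s5, s6, s7}

{s0, s1, s2, s5, s6, s7}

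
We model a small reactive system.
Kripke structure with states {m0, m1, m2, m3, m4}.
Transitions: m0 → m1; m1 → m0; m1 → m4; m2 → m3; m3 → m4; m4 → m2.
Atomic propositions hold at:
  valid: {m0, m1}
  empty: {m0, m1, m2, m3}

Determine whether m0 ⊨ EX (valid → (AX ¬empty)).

No

Sat(¬empty) = {m4}
Sat(AX ¬empty) = {s : every successor in {m4}} = {m3}
Sat(valid → (AX ¬empty)) = {m2, m3, m4}
Sat(EX (valid → (AX ¬empty))) = {s : some successor in {m2, m3, m4}} = {m1, m2, m3, m4}
m0 ∉ Sat(EX (valid → (AX ¬empty))) = {m1, m2, m3, m4}, so the formula does not hold at m0.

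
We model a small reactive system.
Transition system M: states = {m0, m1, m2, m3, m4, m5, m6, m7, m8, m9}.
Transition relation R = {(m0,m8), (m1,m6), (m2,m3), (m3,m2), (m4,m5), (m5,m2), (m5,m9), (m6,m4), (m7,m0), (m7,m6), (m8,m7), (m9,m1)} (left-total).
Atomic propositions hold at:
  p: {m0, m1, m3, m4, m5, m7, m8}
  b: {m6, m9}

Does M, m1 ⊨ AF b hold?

Yes

AF b: least fixpoint, start Z0 = {m6, m9}, add states with every successor in Z. Z1 = {m1, m6, m9}; fixed.
Sat(AF b) = {m1, m6, m9}
m1 ∈ Sat(AF b) = {m1, m6, m9}, so the formula holds at m1.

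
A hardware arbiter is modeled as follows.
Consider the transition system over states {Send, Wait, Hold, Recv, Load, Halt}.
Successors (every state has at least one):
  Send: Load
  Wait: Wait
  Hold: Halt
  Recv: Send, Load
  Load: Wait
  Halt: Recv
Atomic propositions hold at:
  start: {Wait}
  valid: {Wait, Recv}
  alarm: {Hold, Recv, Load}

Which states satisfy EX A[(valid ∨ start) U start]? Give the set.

Sat(valid ∨ start) = {Wait, Recv}
A[(valid ∨ start) U start]: least fixpoint, start Z0 = Sat(start) = {Wait}, add states in Sat(valid ∨ start) with every successor in Z. Already a fixed point.
Sat(A[(valid ∨ start) U start]) = {Wait}
Sat(EX A[(valid ∨ start) U start]) = {s : some successor in {Wait}} = {Wait, Load}

{Wait, Load}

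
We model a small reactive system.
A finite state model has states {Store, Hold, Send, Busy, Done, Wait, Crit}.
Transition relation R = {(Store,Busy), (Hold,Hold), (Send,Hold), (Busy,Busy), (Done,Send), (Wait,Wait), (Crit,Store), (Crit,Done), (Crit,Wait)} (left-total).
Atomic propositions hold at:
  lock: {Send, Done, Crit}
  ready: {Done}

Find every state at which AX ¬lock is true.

{Store, Hold, Send, Busy, Wait}

Sat(¬lock) = {Store, Hold, Busy, Wait}
Sat(AX ¬lock) = {s : every successor in {Store, Hold, Busy, Wait}} = {Store, Hold, Send, Busy, Wait}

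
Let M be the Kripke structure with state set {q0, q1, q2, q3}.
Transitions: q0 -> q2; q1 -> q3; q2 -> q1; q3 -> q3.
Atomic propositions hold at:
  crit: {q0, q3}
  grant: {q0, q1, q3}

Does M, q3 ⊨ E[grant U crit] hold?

Yes

E[grant U crit]: least fixpoint, start Z0 = Sat(crit) = {q0, q3}, add states in Sat(grant) with some successor in Z. Z1 = {q0, q1, q3}; fixed.
Sat(E[grant U crit]) = {q0, q1, q3}
q3 ∈ Sat(E[grant U crit]) = {q0, q1, q3}, so the formula holds at q3.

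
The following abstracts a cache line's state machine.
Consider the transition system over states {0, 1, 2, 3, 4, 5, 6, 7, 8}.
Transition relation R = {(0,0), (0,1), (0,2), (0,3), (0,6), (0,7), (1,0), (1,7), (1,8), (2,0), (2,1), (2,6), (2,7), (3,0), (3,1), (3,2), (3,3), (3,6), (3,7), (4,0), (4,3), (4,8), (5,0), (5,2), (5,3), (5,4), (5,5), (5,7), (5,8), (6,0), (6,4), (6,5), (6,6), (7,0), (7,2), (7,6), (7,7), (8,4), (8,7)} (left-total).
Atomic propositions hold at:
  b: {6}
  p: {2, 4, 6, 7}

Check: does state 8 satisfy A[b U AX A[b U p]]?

Yes

A[b U p]: least fixpoint, start Z0 = Sat(p) = {2, 4, 6, 7}, add states in Sat(b) with every successor in Z. Already a fixed point.
Sat(A[b U p]) = {2, 4, 6, 7}
Sat(AX A[b U p]) = {s : every successor in {2, 4, 6, 7}} = {8}
A[b U AX A[b U p]]: least fixpoint, start Z0 = Sat(AX A[b U p]) = {8}, add states in Sat(b) with every successor in Z. Already a fixed point.
Sat(A[b U AX A[b U p]]) = {8}
8 ∈ Sat(A[b U AX A[b U p]]) = {8}, so the formula holds at 8.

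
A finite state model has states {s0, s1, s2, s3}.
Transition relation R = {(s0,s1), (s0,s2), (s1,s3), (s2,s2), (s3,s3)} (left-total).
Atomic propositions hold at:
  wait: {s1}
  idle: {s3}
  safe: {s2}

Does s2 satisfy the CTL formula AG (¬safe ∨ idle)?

Sat(¬safe) = {s0, s1, s3}
Sat(¬safe ∨ idle) = {s0, s1, s3}
AG (¬safe ∨ idle): greatest fixpoint, start Z0 = {s0, s1, s3}, keep only states in Sat with every successor in Z. Z1 = {s1, s3}; fixed.
Sat(AG (¬safe ∨ idle)) = {s1, s3}
s2 ∉ Sat(AG (¬safe ∨ idle)) = {s1, s3}, so the formula does not hold at s2.

No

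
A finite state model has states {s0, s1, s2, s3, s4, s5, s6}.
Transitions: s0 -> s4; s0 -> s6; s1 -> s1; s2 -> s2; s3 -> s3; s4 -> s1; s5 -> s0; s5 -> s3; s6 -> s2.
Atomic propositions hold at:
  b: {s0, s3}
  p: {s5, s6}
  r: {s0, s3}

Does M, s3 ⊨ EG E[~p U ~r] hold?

Sat(~p) = {s0, s1, s2, s3, s4}
Sat(~r) = {s1, s2, s4, s5, s6}
E[~p U ~r]: least fixpoint, start Z0 = Sat(~r) = {s1, s2, s4, s5, s6}, add states in Sat(~p) with some successor in Z. Z1 = {s0, s1, s2, s4, s5, s6}; fixed.
Sat(E[~p U ~r]) = {s0, s1, s2, s4, s5, s6}
EG E[~p U ~r]: greatest fixpoint, start Z0 = {s0, s1, s2, s4, s5, s6}, keep only states in Sat with some successor in Z. Already a fixed point.
Sat(EG E[~p U ~r]) = {s0, s1, s2, s4, s5, s6}
s3 ∉ Sat(EG E[~p U ~r]) = {s0, s1, s2, s4, s5, s6}, so the formula does not hold at s3.

No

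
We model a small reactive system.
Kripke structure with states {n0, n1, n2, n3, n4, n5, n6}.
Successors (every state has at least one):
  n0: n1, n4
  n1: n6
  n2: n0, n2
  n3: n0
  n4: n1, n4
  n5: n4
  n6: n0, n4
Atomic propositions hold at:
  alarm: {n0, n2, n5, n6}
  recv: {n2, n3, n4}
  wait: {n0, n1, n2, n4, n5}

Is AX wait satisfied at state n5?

Sat(AX wait) = {s : every successor in {n0, n1, n2, n4, n5}} = {n0, n2, n3, n4, n5, n6}
n5 ∈ Sat(AX wait) = {n0, n2, n3, n4, n5, n6}, so the formula holds at n5.

Yes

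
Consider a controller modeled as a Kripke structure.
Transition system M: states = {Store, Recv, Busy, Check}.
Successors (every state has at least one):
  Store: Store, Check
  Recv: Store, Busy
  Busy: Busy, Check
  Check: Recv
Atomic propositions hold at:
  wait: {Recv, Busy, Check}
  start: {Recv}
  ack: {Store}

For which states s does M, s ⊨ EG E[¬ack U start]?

Sat(¬ack) = {Recv, Busy, Check}
E[¬ack U start]: least fixpoint, start Z0 = Sat(start) = {Recv}, add states in Sat(¬ack) with some successor in Z. Z1 = {Recv, Check}; Z2 = {Recv, Busy, Check}; fixed.
Sat(E[¬ack U start]) = {Recv, Busy, Check}
EG E[¬ack U start]: greatest fixpoint, start Z0 = {Recv, Busy, Check}, keep only states in Sat with some successor in Z. Already a fixed point.
Sat(EG E[¬ack U start]) = {Recv, Busy, Check}

{Recv, Busy, Check}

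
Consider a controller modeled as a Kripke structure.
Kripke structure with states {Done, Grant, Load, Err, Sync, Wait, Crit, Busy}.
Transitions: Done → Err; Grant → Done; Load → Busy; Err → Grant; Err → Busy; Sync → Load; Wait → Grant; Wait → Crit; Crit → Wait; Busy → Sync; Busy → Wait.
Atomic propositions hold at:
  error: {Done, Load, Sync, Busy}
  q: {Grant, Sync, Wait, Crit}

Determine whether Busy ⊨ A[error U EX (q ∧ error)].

Sat(q ∧ error) = {Sync}
Sat(EX (q ∧ error)) = {s : some successor in {Sync}} = {Busy}
A[error U EX (q ∧ error)]: least fixpoint, start Z0 = Sat(EX (q ∧ error)) = {Busy}, add states in Sat(error) with every successor in Z. Z1 = {Load, Busy}; Z2 = {Load, Sync, Busy}; fixed.
Sat(A[error U EX (q ∧ error)]) = {Load, Sync, Busy}
Busy ∈ Sat(A[error U EX (q ∧ error)]) = {Load, Sync, Busy}, so the formula holds at Busy.

Yes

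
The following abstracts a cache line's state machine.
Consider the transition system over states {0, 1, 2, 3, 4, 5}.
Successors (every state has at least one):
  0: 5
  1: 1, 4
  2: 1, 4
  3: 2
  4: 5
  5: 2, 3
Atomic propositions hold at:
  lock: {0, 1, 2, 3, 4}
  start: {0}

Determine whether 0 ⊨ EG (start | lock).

No

Sat(start | lock) = {0, 1, 2, 3, 4}
EG (start | lock): greatest fixpoint, start Z0 = {0, 1, 2, 3, 4}, keep only states in Sat with some successor in Z. Z1 = {1, 2, 3}; fixed.
Sat(EG (start | lock)) = {1, 2, 3}
0 ∉ Sat(EG (start | lock)) = {1, 2, 3}, so the formula does not hold at 0.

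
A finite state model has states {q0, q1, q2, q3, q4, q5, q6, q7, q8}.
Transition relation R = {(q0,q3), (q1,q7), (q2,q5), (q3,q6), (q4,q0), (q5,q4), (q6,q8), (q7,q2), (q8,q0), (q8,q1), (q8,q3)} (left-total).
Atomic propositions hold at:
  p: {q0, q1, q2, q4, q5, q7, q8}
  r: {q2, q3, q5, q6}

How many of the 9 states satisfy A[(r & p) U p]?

Sat(r & p) = {q2, q5}
A[(r & p) U p]: least fixpoint, start Z0 = Sat(p) = {q0, q1, q2, q4, q5, q7, q8}, add states in Sat(r & p) with every successor in Z. Already a fixed point.
Sat(A[(r & p) U p]) = {q0, q1, q2, q4, q5, q7, q8}
|Sat(A[(r & p) U p])| = |{q0, q1, q2, q4, q5, q7, q8}| = 7.

7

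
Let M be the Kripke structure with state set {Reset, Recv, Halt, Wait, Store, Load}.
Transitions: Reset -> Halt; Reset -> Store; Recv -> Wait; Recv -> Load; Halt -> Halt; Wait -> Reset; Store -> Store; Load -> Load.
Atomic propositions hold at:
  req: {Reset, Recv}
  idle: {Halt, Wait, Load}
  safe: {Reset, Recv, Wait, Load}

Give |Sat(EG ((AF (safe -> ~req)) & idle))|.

2

Sat(~req) = {Halt, Wait, Store, Load}
Sat(safe -> ~req) = {Halt, Wait, Store, Load}
AF (safe -> ~req): least fixpoint, start Z0 = {Halt, Wait, Store, Load}, add states with every successor in Z. Z1 = {Reset, Recv, Halt, Wait, Store, Load}; fixed.
Sat(AF (safe -> ~req)) = {Reset, Recv, Halt, Wait, Store, Load}
Sat((AF (safe -> ~req)) & idle) = {Halt, Wait, Load}
EG ((AF (safe -> ~req)) & idle): greatest fixpoint, start Z0 = {Halt, Wait, Load}, keep only states in Sat with some successor in Z. Z1 = {Halt, Load}; fixed.
Sat(EG ((AF (safe -> ~req)) & idle)) = {Halt, Load}
|Sat(EG ((AF (safe -> ~req)) & idle))| = |{Halt, Load}| = 2.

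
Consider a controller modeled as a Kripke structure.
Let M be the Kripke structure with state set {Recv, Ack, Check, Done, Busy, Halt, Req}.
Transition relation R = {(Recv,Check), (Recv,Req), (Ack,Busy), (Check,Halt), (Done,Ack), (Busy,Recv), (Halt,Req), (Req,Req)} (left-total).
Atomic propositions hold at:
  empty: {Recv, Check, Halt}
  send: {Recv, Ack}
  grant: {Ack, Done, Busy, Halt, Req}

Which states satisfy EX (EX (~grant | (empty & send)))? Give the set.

Sat(~grant) = {Recv, Check}
Sat(empty & send) = {Recv}
Sat(~grant | (empty & send)) = {Recv, Check}
Sat(EX (~grant | (empty & send))) = {s : some successor in {Recv, Check}} = {Recv, Busy}
Sat(EX (EX (~grant | (empty & send)))) = {s : some successor in {Recv, Busy}} = {Ack, Busy}

{Ack, Busy}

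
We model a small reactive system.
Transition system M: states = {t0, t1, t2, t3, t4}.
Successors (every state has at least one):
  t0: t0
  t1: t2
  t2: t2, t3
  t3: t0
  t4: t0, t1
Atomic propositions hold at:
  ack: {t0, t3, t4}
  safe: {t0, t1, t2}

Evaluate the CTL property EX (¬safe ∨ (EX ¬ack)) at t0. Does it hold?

No

Sat(¬safe) = {t3, t4}
Sat(¬ack) = {t1, t2}
Sat(EX ¬ack) = {s : some successor in {t1, t2}} = {t1, t2, t4}
Sat(¬safe ∨ (EX ¬ack)) = {t1, t2, t3, t4}
Sat(EX (¬safe ∨ (EX ¬ack))) = {s : some successor in {t1, t2, t3, t4}} = {t1, t2, t4}
t0 ∉ Sat(EX (¬safe ∨ (EX ¬ack))) = {t1, t2, t4}, so the formula does not hold at t0.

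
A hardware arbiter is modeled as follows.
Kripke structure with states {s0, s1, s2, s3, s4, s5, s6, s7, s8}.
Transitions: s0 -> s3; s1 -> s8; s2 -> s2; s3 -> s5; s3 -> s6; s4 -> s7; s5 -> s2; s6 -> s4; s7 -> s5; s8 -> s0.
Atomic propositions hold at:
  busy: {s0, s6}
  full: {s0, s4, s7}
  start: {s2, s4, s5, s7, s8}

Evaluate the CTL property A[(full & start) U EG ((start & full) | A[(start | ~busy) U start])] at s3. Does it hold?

No

Sat(full & start) = {s4, s7}
Sat(start & full) = {s4, s7}
Sat(~busy) = {s1, s2, s3, s4, s5, s7, s8}
Sat(start | ~busy) = {s1, s2, s3, s4, s5, s7, s8}
A[(start | ~busy) U start]: least fixpoint, start Z0 = Sat(start) = {s2, s4, s5, s7, s8}, add states in Sat(start | ~busy) with every successor in Z. Z1 = {s1, s2, s4, s5, s7, s8}; fixed.
Sat(A[(start | ~busy) U start]) = {s1, s2, s4, s5, s7, s8}
Sat((start & full) | A[(start | ~busy) U start]) = {s1, s2, s4, s5, s7, s8}
EG ((start & full) | A[(start | ~busy) U start]): greatest fixpoint, start Z0 = {s1, s2, s4, s5, s7, s8}, keep only states in Sat with some successor in Z. Z1 = {s1, s2, s4, s5, s7}; Z2 = {s2, s4, s5, s7}; fixed.
Sat(EG ((start & full) | A[(start | ~busy) U start])) = {s2, s4, s5, s7}
A[(full & start) U EG ((start & full) | A[(start | ~busy) U start])]: least fixpoint, start Z0 = Sat(EG ((start & full) | A[(start | ~busy) U start])) = {s2, s4, s5, s7}, add states in Sat(full & start) with every successor in Z. Already a fixed point.
Sat(A[(full & start) U EG ((start & full) | A[(start | ~busy) U start])]) = {s2, s4, s5, s7}
s3 ∉ Sat(A[(full & start) U EG ((start & full) | A[(start | ~busy) U start])]) = {s2, s4, s5, s7}, so the formula does not hold at s3.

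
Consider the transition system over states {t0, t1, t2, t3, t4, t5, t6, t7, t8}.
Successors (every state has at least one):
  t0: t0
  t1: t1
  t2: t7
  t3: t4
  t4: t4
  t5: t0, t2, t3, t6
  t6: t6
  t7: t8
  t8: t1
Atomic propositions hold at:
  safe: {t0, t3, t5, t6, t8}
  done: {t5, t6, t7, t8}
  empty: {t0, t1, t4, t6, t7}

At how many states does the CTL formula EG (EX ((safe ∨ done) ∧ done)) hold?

Sat(safe ∨ done) = {t0, t3, t5, t6, t7, t8}
Sat((safe ∨ done) ∧ done) = {t5, t6, t7, t8}
Sat(EX ((safe ∨ done) ∧ done)) = {s : some successor in {t5, t6, t7, t8}} = {t2, t5, t6, t7}
EG (EX ((safe ∨ done) ∧ done)): greatest fixpoint, start Z0 = {t2, t5, t6, t7}, keep only states in Sat with some successor in Z. Z1 = {t2, t5, t6}; Z2 = {t5, t6}; fixed.
Sat(EG (EX ((safe ∨ done) ∧ done))) = {t5, t6}
|Sat(EG (EX ((safe ∨ done) ∧ done)))| = |{t5, t6}| = 2.

2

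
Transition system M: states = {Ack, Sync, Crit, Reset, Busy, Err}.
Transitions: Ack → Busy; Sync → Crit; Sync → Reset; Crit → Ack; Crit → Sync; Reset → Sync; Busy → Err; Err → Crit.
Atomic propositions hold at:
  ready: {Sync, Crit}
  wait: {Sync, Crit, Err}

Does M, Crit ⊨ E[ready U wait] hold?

Yes

E[ready U wait]: least fixpoint, start Z0 = Sat(wait) = {Sync, Crit, Err}, add states in Sat(ready) with some successor in Z. Already a fixed point.
Sat(E[ready U wait]) = {Sync, Crit, Err}
Crit ∈ Sat(E[ready U wait]) = {Sync, Crit, Err}, so the formula holds at Crit.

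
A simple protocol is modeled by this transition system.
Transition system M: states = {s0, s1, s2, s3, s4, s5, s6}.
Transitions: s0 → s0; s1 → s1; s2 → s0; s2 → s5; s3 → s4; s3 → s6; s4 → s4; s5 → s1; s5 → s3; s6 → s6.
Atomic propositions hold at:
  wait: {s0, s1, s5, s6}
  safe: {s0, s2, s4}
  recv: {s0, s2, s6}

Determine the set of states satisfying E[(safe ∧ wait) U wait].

{s0, s1, s5, s6}

Sat(safe ∧ wait) = {s0}
E[(safe ∧ wait) U wait]: least fixpoint, start Z0 = Sat(wait) = {s0, s1, s5, s6}, add states in Sat(safe ∧ wait) with some successor in Z. Already a fixed point.
Sat(E[(safe ∧ wait) U wait]) = {s0, s1, s5, s6}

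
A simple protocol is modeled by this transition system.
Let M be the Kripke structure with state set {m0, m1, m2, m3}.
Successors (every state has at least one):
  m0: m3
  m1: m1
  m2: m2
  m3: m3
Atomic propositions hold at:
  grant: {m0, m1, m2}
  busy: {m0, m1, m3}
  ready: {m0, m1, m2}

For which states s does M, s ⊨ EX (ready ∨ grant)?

Sat(ready ∨ grant) = {m0, m1, m2}
Sat(EX (ready ∨ grant)) = {s : some successor in {m0, m1, m2}} = {m1, m2}

{m1, m2}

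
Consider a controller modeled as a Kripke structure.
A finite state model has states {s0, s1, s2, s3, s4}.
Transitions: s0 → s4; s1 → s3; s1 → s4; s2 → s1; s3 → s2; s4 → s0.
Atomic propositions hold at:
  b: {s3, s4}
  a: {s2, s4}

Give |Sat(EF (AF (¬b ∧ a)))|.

3

Sat(¬b) = {s0, s1, s2}
Sat(¬b ∧ a) = {s2}
AF (¬b ∧ a): least fixpoint, start Z0 = {s2}, add states with every successor in Z. Z1 = {s2, s3}; fixed.
Sat(AF (¬b ∧ a)) = {s2, s3}
EF (AF (¬b ∧ a)): least fixpoint, start Z0 = {s2, s3}, add states with some successor in Z. Z1 = {s1, s2, s3}; fixed.
Sat(EF (AF (¬b ∧ a))) = {s1, s2, s3}
|Sat(EF (AF (¬b ∧ a)))| = |{s1, s2, s3}| = 3.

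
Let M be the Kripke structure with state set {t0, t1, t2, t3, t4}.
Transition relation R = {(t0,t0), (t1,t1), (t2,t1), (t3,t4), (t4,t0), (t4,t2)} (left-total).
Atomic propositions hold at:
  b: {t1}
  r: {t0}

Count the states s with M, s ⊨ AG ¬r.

Sat(¬r) = {t1, t2, t3, t4}
AG ¬r: greatest fixpoint, start Z0 = {t1, t2, t3, t4}, keep only states in Sat with every successor in Z. Z1 = {t1, t2, t3}; Z2 = {t1, t2}; fixed.
Sat(AG ¬r) = {t1, t2}
|Sat(AG ¬r)| = |{t1, t2}| = 2.

2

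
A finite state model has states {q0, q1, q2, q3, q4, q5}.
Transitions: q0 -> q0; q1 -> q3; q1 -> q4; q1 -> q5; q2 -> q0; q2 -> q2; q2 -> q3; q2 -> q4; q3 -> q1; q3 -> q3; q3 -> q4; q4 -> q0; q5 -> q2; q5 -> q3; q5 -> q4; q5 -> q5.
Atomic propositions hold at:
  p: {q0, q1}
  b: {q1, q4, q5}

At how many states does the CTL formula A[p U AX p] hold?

Sat(AX p) = {s : every successor in {q0, q1}} = {q0, q4}
A[p U AX p]: least fixpoint, start Z0 = Sat(AX p) = {q0, q4}, add states in Sat(p) with every successor in Z. Already a fixed point.
Sat(A[p U AX p]) = {q0, q4}
|Sat(A[p U AX p])| = |{q0, q4}| = 2.

2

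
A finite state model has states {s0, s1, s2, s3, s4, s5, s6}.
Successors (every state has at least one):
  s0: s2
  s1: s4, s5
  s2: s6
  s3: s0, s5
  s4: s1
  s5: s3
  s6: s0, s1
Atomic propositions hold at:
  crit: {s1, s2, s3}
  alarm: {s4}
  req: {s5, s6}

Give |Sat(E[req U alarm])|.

E[req U alarm]: least fixpoint, start Z0 = Sat(alarm) = {s4}, add states in Sat(req) with some successor in Z. Already a fixed point.
Sat(E[req U alarm]) = {s4}
|Sat(E[req U alarm])| = |{s4}| = 1.

1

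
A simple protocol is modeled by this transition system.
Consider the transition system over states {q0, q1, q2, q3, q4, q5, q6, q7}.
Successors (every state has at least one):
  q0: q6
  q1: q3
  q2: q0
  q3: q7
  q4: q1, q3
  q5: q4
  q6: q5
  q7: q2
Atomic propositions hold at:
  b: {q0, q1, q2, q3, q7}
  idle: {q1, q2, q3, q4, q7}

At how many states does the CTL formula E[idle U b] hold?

E[idle U b]: least fixpoint, start Z0 = Sat(b) = {q0, q1, q2, q3, q7}, add states in Sat(idle) with some successor in Z. Z1 = {q0, q1, q2, q3, q4, q7}; fixed.
Sat(E[idle U b]) = {q0, q1, q2, q3, q4, q7}
|Sat(E[idle U b])| = |{q0, q1, q2, q3, q4, q7}| = 6.

6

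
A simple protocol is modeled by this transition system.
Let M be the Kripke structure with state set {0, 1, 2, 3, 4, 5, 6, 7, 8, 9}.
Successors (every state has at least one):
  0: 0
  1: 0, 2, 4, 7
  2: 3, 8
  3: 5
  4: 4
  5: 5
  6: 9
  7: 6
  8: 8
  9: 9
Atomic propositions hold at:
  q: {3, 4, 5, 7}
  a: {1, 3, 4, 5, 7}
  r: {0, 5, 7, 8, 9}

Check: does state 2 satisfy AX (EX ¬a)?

Sat(¬a) = {0, 2, 6, 8, 9}
Sat(EX ¬a) = {s : some successor in {0, 2, 6, 8, 9}} = {0, 1, 2, 6, 7, 8, 9}
Sat(AX (EX ¬a)) = {s : every successor in {0, 1, 2, 6, 7, 8, 9}} = {0, 6, 7, 8, 9}
2 ∉ Sat(AX (EX ¬a)) = {0, 6, 7, 8, 9}, so the formula does not hold at 2.

No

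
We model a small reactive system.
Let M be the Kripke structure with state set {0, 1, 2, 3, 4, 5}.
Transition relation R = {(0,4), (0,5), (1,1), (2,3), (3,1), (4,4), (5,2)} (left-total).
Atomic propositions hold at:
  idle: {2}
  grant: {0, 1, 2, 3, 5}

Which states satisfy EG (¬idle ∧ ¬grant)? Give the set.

{4}

Sat(¬idle) = {0, 1, 3, 4, 5}
Sat(¬grant) = {4}
Sat(¬idle ∧ ¬grant) = {4}
EG (¬idle ∧ ¬grant): greatest fixpoint, start Z0 = {4}, keep only states in Sat with some successor in Z. Already a fixed point.
Sat(EG (¬idle ∧ ¬grant)) = {4}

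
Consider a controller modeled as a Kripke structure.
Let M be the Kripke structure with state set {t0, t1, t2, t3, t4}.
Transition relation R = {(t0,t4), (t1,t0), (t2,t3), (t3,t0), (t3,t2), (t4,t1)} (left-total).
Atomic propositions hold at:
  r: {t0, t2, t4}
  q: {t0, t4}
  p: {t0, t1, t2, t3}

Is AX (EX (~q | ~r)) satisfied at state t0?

Sat(~q) = {t1, t2, t3}
Sat(~r) = {t1, t3}
Sat(~q | ~r) = {t1, t2, t3}
Sat(EX (~q | ~r)) = {s : some successor in {t1, t2, t3}} = {t2, t3, t4}
Sat(AX (EX (~q | ~r))) = {s : every successor in {t2, t3, t4}} = {t0, t2}
t0 ∈ Sat(AX (EX (~q | ~r))) = {t0, t2}, so the formula holds at t0.

Yes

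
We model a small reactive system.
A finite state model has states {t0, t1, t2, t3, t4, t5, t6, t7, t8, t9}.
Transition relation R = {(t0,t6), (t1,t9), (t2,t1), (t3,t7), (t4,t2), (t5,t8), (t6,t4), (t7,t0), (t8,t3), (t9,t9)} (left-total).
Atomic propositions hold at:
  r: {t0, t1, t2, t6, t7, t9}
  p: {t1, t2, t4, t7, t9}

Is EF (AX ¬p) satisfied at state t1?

No

Sat(¬p) = {t0, t3, t5, t6, t8}
Sat(AX ¬p) = {s : every successor in {t0, t3, t5, t6, t8}} = {t0, t5, t7, t8}
EF (AX ¬p): least fixpoint, start Z0 = {t0, t5, t7, t8}, add states with some successor in Z. Z1 = {t0, t3, t5, t7, t8}; fixed.
Sat(EF (AX ¬p)) = {t0, t3, t5, t7, t8}
t1 ∉ Sat(EF (AX ¬p)) = {t0, t3, t5, t7, t8}, so the formula does not hold at t1.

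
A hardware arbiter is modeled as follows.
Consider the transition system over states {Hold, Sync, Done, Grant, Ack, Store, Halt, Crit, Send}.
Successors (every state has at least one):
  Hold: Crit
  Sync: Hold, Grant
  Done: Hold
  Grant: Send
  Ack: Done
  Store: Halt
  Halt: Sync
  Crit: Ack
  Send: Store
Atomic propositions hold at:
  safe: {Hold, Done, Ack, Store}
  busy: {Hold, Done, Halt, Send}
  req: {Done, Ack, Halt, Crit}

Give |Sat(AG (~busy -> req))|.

Sat(~busy) = {Sync, Grant, Ack, Store, Crit}
Sat(~busy -> req) = {Hold, Done, Ack, Halt, Crit, Send}
AG (~busy -> req): greatest fixpoint, start Z0 = {Hold, Done, Ack, Halt, Crit, Send}, keep only states in Sat with every successor in Z. Z1 = {Hold, Done, Ack, Crit}; fixed.
Sat(AG (~busy -> req)) = {Hold, Done, Ack, Crit}
|Sat(AG (~busy -> req))| = |{Hold, Done, Ack, Crit}| = 4.

4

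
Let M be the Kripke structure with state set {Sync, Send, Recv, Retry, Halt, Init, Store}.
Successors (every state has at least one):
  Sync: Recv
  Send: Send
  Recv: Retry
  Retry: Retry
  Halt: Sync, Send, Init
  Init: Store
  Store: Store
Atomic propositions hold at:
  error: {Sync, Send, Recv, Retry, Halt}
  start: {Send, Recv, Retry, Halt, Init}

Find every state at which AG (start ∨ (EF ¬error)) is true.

Sat(¬error) = {Init, Store}
EF ¬error: least fixpoint, start Z0 = {Init, Store}, add states with some successor in Z. Z1 = {Halt, Init, Store}; fixed.
Sat(EF ¬error) = {Halt, Init, Store}
Sat(start ∨ (EF ¬error)) = {Send, Recv, Retry, Halt, Init, Store}
AG (start ∨ (EF ¬error)): greatest fixpoint, start Z0 = {Send, Recv, Retry, Halt, Init, Store}, keep only states in Sat with every successor in Z. Z1 = {Send, Recv, Retry, Init, Store}; fixed.
Sat(AG (start ∨ (EF ¬error))) = {Send, Recv, Retry, Init, Store}

{Send, Recv, Retry, Init, Store}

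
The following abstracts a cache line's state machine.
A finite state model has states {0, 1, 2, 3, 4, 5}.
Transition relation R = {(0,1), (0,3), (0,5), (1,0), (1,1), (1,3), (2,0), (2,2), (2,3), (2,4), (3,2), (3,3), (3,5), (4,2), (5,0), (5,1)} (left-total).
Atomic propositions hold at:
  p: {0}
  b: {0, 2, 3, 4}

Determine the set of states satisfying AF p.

AF p: least fixpoint, start Z0 = {0}, add states with every successor in Z. Already a fixed point.
Sat(AF p) = {0}

{0}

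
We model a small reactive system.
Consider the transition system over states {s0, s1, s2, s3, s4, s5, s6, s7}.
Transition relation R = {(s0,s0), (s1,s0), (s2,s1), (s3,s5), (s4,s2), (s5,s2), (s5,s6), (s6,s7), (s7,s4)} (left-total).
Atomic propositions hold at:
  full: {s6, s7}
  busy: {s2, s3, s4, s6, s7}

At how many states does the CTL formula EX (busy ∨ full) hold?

4

Sat(busy ∨ full) = {s2, s3, s4, s6, s7}
Sat(EX (busy ∨ full)) = {s : some successor in {s2, s3, s4, s6, s7}} = {s4, s5, s6, s7}
|Sat(EX (busy ∨ full))| = |{s4, s5, s6, s7}| = 4.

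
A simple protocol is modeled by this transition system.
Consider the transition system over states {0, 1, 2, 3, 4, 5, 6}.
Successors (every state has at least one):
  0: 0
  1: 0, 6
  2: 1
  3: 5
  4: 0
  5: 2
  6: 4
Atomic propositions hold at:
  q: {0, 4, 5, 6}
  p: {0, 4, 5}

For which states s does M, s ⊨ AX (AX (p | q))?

Sat(p | q) = {0, 4, 5, 6}
Sat(AX (p | q)) = {s : every successor in {0, 4, 5, 6}} = {0, 1, 3, 4, 6}
Sat(AX (AX (p | q))) = {s : every successor in {0, 1, 3, 4, 6}} = {0, 1, 2, 4, 6}

{0, 1, 2, 4, 6}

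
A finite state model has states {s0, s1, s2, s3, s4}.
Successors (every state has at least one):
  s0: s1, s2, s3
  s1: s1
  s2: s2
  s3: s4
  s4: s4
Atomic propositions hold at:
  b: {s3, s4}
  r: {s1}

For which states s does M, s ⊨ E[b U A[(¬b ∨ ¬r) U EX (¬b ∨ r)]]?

{s0, s1, s2}

Sat(¬b) = {s0, s1, s2}
Sat(¬r) = {s0, s2, s3, s4}
Sat(¬b ∨ ¬r) = {s0, s1, s2, s3, s4}
Sat(¬b ∨ r) = {s0, s1, s2}
Sat(EX (¬b ∨ r)) = {s : some successor in {s0, s1, s2}} = {s0, s1, s2}
A[(¬b ∨ ¬r) U EX (¬b ∨ r)]: least fixpoint, start Z0 = Sat(EX (¬b ∨ r)) = {s0, s1, s2}, add states in Sat(¬b ∨ ¬r) with every successor in Z. Already a fixed point.
Sat(A[(¬b ∨ ¬r) U EX (¬b ∨ r)]) = {s0, s1, s2}
E[b U A[(¬b ∨ ¬r) U EX (¬b ∨ r)]]: least fixpoint, start Z0 = Sat(A[(¬b ∨ ¬r) U EX (¬b ∨ r)]) = {s0, s1, s2}, add states in Sat(b) with some successor in Z. Already a fixed point.
Sat(E[b U A[(¬b ∨ ¬r) U EX (¬b ∨ r)]]) = {s0, s1, s2}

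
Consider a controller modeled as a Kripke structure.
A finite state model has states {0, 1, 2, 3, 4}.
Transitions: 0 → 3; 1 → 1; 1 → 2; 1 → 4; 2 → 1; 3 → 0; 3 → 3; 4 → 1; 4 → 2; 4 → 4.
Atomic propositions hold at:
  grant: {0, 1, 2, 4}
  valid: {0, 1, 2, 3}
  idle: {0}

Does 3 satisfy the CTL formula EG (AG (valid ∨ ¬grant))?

Sat(¬grant) = {3}
Sat(valid ∨ ¬grant) = {0, 1, 2, 3}
AG (valid ∨ ¬grant): greatest fixpoint, start Z0 = {0, 1, 2, 3}, keep only states in Sat with every successor in Z. Z1 = {0, 2, 3}; Z2 = {0, 3}; fixed.
Sat(AG (valid ∨ ¬grant)) = {0, 3}
EG (AG (valid ∨ ¬grant)): greatest fixpoint, start Z0 = {0, 3}, keep only states in Sat with some successor in Z. Already a fixed point.
Sat(EG (AG (valid ∨ ¬grant))) = {0, 3}
3 ∈ Sat(EG (AG (valid ∨ ¬grant))) = {0, 3}, so the formula holds at 3.

Yes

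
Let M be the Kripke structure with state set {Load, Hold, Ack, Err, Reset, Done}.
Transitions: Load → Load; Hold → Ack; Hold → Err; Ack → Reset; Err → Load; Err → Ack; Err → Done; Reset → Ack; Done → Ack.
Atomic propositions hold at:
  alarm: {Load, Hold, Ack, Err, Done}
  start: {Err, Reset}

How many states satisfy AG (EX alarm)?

1

Sat(EX alarm) = {s : some successor in {Load, Hold, Ack, Err, Done}} = {Load, Hold, Err, Reset, Done}
AG (EX alarm): greatest fixpoint, start Z0 = {Load, Hold, Err, Reset, Done}, keep only states in Sat with every successor in Z. Z1 = {Load}; fixed.
Sat(AG (EX alarm)) = {Load}
|Sat(AG (EX alarm))| = |{Load}| = 1.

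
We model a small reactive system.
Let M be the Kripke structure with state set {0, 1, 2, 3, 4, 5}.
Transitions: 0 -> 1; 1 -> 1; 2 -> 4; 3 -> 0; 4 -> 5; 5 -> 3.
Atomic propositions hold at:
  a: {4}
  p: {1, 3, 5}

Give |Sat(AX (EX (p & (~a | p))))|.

5

Sat(~a) = {0, 1, 2, 3, 5}
Sat(~a | p) = {0, 1, 2, 3, 5}
Sat(p & (~a | p)) = {1, 3, 5}
Sat(EX (p & (~a | p))) = {s : some successor in {1, 3, 5}} = {0, 1, 4, 5}
Sat(AX (EX (p & (~a | p)))) = {s : every successor in {0, 1, 4, 5}} = {0, 1, 2, 3, 4}
|Sat(AX (EX (p & (~a | p))))| = |{0, 1, 2, 3, 4}| = 5.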